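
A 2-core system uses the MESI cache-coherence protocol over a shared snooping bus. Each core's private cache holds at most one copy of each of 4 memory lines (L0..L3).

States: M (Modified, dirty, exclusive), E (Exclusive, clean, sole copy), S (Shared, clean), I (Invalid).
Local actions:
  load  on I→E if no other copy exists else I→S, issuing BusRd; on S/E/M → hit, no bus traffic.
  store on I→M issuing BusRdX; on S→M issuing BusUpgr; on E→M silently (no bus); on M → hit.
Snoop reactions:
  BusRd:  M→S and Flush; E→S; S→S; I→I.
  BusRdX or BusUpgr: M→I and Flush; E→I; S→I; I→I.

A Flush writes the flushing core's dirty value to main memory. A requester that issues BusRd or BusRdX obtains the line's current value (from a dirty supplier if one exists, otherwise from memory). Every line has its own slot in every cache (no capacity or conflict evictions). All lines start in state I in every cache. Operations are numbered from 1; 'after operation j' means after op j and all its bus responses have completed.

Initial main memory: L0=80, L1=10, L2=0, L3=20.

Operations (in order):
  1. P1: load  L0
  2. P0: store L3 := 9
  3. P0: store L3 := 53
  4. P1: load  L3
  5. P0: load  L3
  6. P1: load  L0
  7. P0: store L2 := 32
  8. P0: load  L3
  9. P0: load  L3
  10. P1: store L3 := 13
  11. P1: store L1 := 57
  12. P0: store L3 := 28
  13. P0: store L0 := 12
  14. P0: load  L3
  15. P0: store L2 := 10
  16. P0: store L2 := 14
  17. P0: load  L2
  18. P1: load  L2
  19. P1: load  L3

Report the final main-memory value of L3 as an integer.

  op1 P1: load  L0 → I/E on L0; bus BusRd; mem=80
  op2 P0: store L3 := 9 → M/I on L3; bus BusRdX; mem=20
  op3 P0: store L3 := 53 → M/I on L3; bus (none); mem=20
  op4 P1: load  L3 → S/S on L3; bus BusRd Flush; mem=53
  op5 P0: load  L3 → S/S on L3; bus (none); mem=53
  op6 P1: load  L0 → I/E on L0; bus (none); mem=80
  op7 P0: store L2 := 32 → M/I on L2; bus BusRdX; mem=0
  op8 P0: load  L3 → S/S on L3; bus (none); mem=53
  op9 P0: load  L3 → S/S on L3; bus (none); mem=53
  op10 P1: store L3 := 13 → I/M on L3; bus BusUpgr; mem=53
  op11 P1: store L1 := 57 → I/M on L1; bus BusRdX; mem=10
  op12 P0: store L3 := 28 → M/I on L3; bus BusRdX Flush; mem=13
  op13 P0: store L0 := 12 → M/I on L0; bus BusRdX; mem=80
  op14 P0: load  L3 → M/I on L3; bus (none); mem=13
  op15 P0: store L2 := 10 → M/I on L2; bus (none); mem=0
  op16 P0: store L2 := 14 → M/I on L2; bus (none); mem=0
  op17 P0: load  L2 → M/I on L2; bus (none); mem=0
  op18 P1: load  L2 → S/S on L2; bus BusRd Flush; mem=14
  op19 P1: load  L3 → S/S on L3; bus BusRd Flush; mem=28

memory[L3] = 28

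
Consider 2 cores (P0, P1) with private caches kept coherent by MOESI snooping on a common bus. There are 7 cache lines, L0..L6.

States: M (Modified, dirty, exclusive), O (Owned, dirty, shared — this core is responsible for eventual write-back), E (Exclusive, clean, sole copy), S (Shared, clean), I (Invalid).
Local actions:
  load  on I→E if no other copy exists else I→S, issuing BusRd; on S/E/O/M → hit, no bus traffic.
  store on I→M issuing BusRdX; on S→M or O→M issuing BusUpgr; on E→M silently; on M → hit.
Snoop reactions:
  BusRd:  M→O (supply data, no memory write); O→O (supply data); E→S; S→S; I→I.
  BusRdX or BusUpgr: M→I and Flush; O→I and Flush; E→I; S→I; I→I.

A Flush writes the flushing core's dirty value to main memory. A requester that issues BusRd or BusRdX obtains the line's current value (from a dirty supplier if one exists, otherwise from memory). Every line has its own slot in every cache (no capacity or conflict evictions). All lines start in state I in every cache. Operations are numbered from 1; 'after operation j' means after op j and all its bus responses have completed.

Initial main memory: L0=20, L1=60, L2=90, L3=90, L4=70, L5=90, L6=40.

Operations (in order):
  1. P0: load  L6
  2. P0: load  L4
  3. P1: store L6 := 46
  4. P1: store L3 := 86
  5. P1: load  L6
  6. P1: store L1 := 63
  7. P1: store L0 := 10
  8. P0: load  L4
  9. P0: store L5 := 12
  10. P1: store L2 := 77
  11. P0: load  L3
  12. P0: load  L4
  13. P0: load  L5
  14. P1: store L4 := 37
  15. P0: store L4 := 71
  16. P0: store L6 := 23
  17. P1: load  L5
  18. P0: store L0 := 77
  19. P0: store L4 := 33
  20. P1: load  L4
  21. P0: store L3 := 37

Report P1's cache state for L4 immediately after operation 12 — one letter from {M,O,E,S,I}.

1. P0: load  L6  bus=[BusRd]  L6: P0=E P1=I  mem[L6]=40
2. P0: load  L4  bus=[BusRd]  L4: P0=E P1=I  mem[L4]=70
3. P1: store L6 := 46  bus=[BusRdX]  L6: P0=I P1=M  mem[L6]=40
4. P1: store L3 := 86  bus=[BusRdX]  L3: P0=I P1=M  mem[L3]=90
5. P1: load  L6  bus=[-]  L6: P0=I P1=M  mem[L6]=40
6. P1: store L1 := 63  bus=[BusRdX]  L1: P0=I P1=M  mem[L1]=60
7. P1: store L0 := 10  bus=[BusRdX]  L0: P0=I P1=M  mem[L0]=20
8. P0: load  L4  bus=[-]  L4: P0=E P1=I  mem[L4]=70
9. P0: store L5 := 12  bus=[BusRdX]  L5: P0=M P1=I  mem[L5]=90
10. P1: store L2 := 77  bus=[BusRdX]  L2: P0=I P1=M  mem[L2]=90
11. P0: load  L3  bus=[BusRd]  L3: P0=S P1=O  mem[L3]=90
12. P0: load  L4  bus=[-]  L4: P0=E P1=I  mem[L4]=70
13. P0: load  L5  bus=[-]  L5: P0=M P1=I  mem[L5]=90
14. P1: store L4 := 37  bus=[BusRdX]  L4: P0=I P1=M  mem[L4]=70
15. P0: store L4 := 71  bus=[BusRdX,Flush]  L4: P0=M P1=I  mem[L4]=37
16. P0: store L6 := 23  bus=[BusRdX,Flush]  L6: P0=M P1=I  mem[L6]=46
17. P1: load  L5  bus=[BusRd]  L5: P0=O P1=S  mem[L5]=90
18. P0: store L0 := 77  bus=[BusRdX,Flush]  L0: P0=M P1=I  mem[L0]=10
19. P0: store L4 := 33  bus=[-]  L4: P0=M P1=I  mem[L4]=37
20. P1: load  L4  bus=[BusRd]  L4: P0=O P1=S  mem[L4]=37
21. P0: store L3 := 37  bus=[BusUpgr,Flush]  L3: P0=M P1=I  mem[L3]=86

state = I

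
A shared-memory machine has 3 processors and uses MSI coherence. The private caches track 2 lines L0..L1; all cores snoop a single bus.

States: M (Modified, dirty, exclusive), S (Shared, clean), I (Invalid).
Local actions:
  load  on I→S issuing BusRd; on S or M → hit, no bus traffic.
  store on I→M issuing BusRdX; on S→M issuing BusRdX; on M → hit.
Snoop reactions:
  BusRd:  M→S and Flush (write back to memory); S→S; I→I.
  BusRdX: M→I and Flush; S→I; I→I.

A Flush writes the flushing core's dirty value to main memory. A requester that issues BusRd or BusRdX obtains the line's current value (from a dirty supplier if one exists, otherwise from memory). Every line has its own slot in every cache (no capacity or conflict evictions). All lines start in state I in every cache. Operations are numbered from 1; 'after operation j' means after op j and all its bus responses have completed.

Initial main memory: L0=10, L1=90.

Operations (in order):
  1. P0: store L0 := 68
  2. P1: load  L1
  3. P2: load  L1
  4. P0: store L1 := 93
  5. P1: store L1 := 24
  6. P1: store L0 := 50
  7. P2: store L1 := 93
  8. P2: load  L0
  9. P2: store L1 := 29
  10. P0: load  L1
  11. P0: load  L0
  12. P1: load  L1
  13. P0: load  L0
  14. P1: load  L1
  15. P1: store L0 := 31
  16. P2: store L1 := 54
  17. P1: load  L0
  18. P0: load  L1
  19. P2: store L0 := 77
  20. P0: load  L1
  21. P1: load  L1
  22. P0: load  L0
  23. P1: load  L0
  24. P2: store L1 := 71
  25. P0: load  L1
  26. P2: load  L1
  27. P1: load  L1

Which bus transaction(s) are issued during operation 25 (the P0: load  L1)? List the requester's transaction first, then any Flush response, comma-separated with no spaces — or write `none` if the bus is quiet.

bus = BusRd,Flush

  op1 P0: store L0 := 68 → M/I/I on L0; bus BusRdX; mem=10
  op2 P1: load  L1 → I/S/I on L1; bus BusRd; mem=90
  op3 P2: load  L1 → I/S/S on L1; bus BusRd; mem=90
  op4 P0: store L1 := 93 → M/I/I on L1; bus BusRdX; mem=90
  op5 P1: store L1 := 24 → I/M/I on L1; bus BusRdX Flush; mem=93
  op6 P1: store L0 := 50 → I/M/I on L0; bus BusRdX Flush; mem=68
  op7 P2: store L1 := 93 → I/I/M on L1; bus BusRdX Flush; mem=24
  op8 P2: load  L0 → I/S/S on L0; bus BusRd Flush; mem=50
  op9 P2: store L1 := 29 → I/I/M on L1; bus (none); mem=24
  op10 P0: load  L1 → S/I/S on L1; bus BusRd Flush; mem=29
  op11 P0: load  L0 → S/S/S on L0; bus BusRd; mem=50
  op12 P1: load  L1 → S/S/S on L1; bus BusRd; mem=29
  op13 P0: load  L0 → S/S/S on L0; bus (none); mem=50
  op14 P1: load  L1 → S/S/S on L1; bus (none); mem=29
  op15 P1: store L0 := 31 → I/M/I on L0; bus BusRdX; mem=50
  op16 P2: store L1 := 54 → I/I/M on L1; bus BusRdX; mem=29
  op17 P1: load  L0 → I/M/I on L0; bus (none); mem=50
  op18 P0: load  L1 → S/I/S on L1; bus BusRd Flush; mem=54
  op19 P2: store L0 := 77 → I/I/M on L0; bus BusRdX Flush; mem=31
  op20 P0: load  L1 → S/I/S on L1; bus (none); mem=54
  op21 P1: load  L1 → S/S/S on L1; bus BusRd; mem=54
  op22 P0: load  L0 → S/I/S on L0; bus BusRd Flush; mem=77
  op23 P1: load  L0 → S/S/S on L0; bus BusRd; mem=77
  op24 P2: store L1 := 71 → I/I/M on L1; bus BusRdX; mem=54
  op25 P0: load  L1 → S/I/S on L1; bus BusRd Flush; mem=71
  op26 P2: load  L1 → S/I/S on L1; bus (none); mem=71
  op27 P1: load  L1 → S/S/S on L1; bus BusRd; mem=71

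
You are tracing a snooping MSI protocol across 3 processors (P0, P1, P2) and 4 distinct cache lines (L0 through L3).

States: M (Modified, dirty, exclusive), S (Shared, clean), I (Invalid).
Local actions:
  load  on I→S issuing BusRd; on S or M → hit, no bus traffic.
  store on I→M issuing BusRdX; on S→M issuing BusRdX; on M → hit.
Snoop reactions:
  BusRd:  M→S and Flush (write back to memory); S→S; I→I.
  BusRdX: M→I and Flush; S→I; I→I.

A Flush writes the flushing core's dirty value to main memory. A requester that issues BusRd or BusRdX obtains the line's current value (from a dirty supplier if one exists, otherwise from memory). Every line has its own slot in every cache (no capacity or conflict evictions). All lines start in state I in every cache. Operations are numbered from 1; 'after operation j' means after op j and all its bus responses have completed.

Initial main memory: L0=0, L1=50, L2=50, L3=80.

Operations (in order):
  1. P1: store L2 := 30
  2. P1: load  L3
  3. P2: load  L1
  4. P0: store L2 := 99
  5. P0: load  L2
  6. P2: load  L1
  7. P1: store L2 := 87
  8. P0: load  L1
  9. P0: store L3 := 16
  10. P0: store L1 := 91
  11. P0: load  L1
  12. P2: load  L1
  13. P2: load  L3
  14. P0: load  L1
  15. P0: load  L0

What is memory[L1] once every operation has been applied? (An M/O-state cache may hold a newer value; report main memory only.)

[1] P1: store L2 := 30 | P0:I, P1:M(30), P2:I | bus: BusRdX
[2] P1: load  L3 | P0:I, P1:S(80), P2:I | bus: BusRd
[3] P2: load  L1 | P0:I, P1:I, P2:S(50) | bus: BusRd
[4] P0: store L2 := 99 | P0:M(99), P1:I, P2:I | bus: BusRdX,Flush
[5] P0: load  L2 | P0:M(99), P1:I, P2:I | bus: none
[6] P2: load  L1 | P0:I, P1:I, P2:S(50) | bus: none
[7] P1: store L2 := 87 | P0:I, P1:M(87), P2:I | bus: BusRdX,Flush
[8] P0: load  L1 | P0:S(50), P1:I, P2:S(50) | bus: BusRd
[9] P0: store L3 := 16 | P0:M(16), P1:I, P2:I | bus: BusRdX
[10] P0: store L1 := 91 | P0:M(91), P1:I, P2:I | bus: BusRdX
[11] P0: load  L1 | P0:M(91), P1:I, P2:I | bus: none
[12] P2: load  L1 | P0:S(91), P1:I, P2:S(91) | bus: BusRd,Flush
[13] P2: load  L3 | P0:S(16), P1:I, P2:S(16) | bus: BusRd,Flush
[14] P0: load  L1 | P0:S(91), P1:I, P2:S(91) | bus: none
[15] P0: load  L0 | P0:S(0), P1:I, P2:I | bus: BusRd

memory[L1] = 91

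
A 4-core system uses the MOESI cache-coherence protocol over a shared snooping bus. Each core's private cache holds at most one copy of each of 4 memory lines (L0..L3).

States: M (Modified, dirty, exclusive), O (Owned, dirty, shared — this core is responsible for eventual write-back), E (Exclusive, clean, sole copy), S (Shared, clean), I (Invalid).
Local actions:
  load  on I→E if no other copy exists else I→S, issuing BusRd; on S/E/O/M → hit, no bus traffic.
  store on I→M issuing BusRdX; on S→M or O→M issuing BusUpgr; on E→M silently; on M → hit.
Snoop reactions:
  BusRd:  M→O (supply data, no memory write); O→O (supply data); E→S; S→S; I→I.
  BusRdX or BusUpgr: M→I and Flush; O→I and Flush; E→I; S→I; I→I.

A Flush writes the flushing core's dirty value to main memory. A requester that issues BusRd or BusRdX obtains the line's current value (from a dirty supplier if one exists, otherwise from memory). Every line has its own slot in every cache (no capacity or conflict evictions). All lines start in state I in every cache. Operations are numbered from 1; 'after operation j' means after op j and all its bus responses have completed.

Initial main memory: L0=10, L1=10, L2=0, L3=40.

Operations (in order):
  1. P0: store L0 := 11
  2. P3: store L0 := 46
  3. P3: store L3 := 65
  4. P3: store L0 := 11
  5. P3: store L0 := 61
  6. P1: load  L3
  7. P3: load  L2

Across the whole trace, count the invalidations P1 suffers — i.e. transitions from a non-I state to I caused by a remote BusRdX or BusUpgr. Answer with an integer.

invalidations = 0

1. P0: store L0 := 11  bus=[BusRdX]  L0: P0=M P1=I P2=I P3=I  mem[L0]=10
2. P3: store L0 := 46  bus=[BusRdX,Flush]  L0: P0=I P1=I P2=I P3=M  mem[L0]=11
3. P3: store L3 := 65  bus=[BusRdX]  L3: P0=I P1=I P2=I P3=M  mem[L3]=40
4. P3: store L0 := 11  bus=[-]  L0: P0=I P1=I P2=I P3=M  mem[L0]=11
5. P3: store L0 := 61  bus=[-]  L0: P0=I P1=I P2=I P3=M  mem[L0]=11
6. P1: load  L3  bus=[BusRd]  L3: P0=I P1=S P2=I P3=O  mem[L3]=40
7. P3: load  L2  bus=[BusRd]  L2: P0=I P1=I P2=I P3=E  mem[L2]=0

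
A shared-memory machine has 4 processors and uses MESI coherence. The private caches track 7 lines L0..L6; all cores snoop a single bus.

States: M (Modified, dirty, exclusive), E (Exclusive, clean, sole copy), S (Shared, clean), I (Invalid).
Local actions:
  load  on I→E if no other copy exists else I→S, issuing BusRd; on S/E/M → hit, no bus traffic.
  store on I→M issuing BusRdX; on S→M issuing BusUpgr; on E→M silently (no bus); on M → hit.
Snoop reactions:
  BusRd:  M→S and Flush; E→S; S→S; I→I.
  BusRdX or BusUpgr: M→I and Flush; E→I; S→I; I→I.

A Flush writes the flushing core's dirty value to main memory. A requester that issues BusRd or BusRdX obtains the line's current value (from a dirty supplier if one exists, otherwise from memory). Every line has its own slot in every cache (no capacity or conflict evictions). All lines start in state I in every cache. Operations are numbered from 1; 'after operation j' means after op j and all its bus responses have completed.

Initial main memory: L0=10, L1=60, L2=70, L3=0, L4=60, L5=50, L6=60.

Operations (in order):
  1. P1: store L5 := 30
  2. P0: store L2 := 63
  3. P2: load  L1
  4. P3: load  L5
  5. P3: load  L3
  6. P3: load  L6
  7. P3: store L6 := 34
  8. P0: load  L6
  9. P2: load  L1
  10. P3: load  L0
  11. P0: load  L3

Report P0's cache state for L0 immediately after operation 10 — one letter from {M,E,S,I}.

state = I

  op1 P1: store L5 := 30 → I/M/I/I on L5; bus BusRdX; mem=50
  op2 P0: store L2 := 63 → M/I/I/I on L2; bus BusRdX; mem=70
  op3 P2: load  L1 → I/I/E/I on L1; bus BusRd; mem=60
  op4 P3: load  L5 → I/S/I/S on L5; bus BusRd Flush; mem=30
  op5 P3: load  L3 → I/I/I/E on L3; bus BusRd; mem=0
  op6 P3: load  L6 → I/I/I/E on L6; bus BusRd; mem=60
  op7 P3: store L6 := 34 → I/I/I/M on L6; bus (none); mem=60
  op8 P0: load  L6 → S/I/I/S on L6; bus BusRd Flush; mem=34
  op9 P2: load  L1 → I/I/E/I on L1; bus (none); mem=60
  op10 P3: load  L0 → I/I/I/E on L0; bus BusRd; mem=10
  op11 P0: load  L3 → S/I/I/S on L3; bus BusRd; mem=0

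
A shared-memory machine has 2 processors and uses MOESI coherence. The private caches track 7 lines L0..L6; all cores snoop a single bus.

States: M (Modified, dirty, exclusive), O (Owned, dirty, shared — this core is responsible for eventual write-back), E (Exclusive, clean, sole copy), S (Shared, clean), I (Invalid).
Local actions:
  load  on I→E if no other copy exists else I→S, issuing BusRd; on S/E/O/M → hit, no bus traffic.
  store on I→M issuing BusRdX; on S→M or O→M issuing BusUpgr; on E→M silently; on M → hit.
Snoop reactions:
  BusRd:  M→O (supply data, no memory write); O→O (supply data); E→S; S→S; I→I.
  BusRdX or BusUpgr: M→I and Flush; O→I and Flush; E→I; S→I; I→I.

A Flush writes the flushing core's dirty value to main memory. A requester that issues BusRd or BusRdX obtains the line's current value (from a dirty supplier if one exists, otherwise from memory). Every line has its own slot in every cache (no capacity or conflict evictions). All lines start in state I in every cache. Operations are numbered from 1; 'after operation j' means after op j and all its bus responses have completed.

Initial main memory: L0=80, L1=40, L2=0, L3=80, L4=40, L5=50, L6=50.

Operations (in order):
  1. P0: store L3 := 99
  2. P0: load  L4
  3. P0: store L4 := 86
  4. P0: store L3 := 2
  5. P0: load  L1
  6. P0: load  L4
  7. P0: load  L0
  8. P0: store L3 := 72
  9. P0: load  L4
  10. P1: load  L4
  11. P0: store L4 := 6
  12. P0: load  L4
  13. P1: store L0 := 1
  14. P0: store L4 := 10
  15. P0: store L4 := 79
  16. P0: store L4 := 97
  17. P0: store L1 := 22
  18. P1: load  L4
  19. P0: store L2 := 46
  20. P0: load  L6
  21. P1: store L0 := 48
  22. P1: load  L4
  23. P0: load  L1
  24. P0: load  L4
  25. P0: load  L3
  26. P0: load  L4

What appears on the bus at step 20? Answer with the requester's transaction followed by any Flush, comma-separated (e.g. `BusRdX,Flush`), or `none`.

  op1 P0: store L3 := 99 → M/I on L3; bus BusRdX; mem=80
  op2 P0: load  L4 → E/I on L4; bus BusRd; mem=40
  op3 P0: store L4 := 86 → M/I on L4; bus (none); mem=40
  op4 P0: store L3 := 2 → M/I on L3; bus (none); mem=80
  op5 P0: load  L1 → E/I on L1; bus BusRd; mem=40
  op6 P0: load  L4 → M/I on L4; bus (none); mem=40
  op7 P0: load  L0 → E/I on L0; bus BusRd; mem=80
  op8 P0: store L3 := 72 → M/I on L3; bus (none); mem=80
  op9 P0: load  L4 → M/I on L4; bus (none); mem=40
  op10 P1: load  L4 → O/S on L4; bus BusRd; mem=40
  op11 P0: store L4 := 6 → M/I on L4; bus BusUpgr; mem=40
  op12 P0: load  L4 → M/I on L4; bus (none); mem=40
  op13 P1: store L0 := 1 → I/M on L0; bus BusRdX; mem=80
  op14 P0: store L4 := 10 → M/I on L4; bus (none); mem=40
  op15 P0: store L4 := 79 → M/I on L4; bus (none); mem=40
  op16 P0: store L4 := 97 → M/I on L4; bus (none); mem=40
  op17 P0: store L1 := 22 → M/I on L1; bus (none); mem=40
  op18 P1: load  L4 → O/S on L4; bus BusRd; mem=40
  op19 P0: store L2 := 46 → M/I on L2; bus BusRdX; mem=0
  op20 P0: load  L6 → E/I on L6; bus BusRd; mem=50
  op21 P1: store L0 := 48 → I/M on L0; bus (none); mem=80
  op22 P1: load  L4 → O/S on L4; bus (none); mem=40
  op23 P0: load  L1 → M/I on L1; bus (none); mem=40
  op24 P0: load  L4 → O/S on L4; bus (none); mem=40
  op25 P0: load  L3 → M/I on L3; bus (none); mem=80
  op26 P0: load  L4 → O/S on L4; bus (none); mem=40

bus = BusRd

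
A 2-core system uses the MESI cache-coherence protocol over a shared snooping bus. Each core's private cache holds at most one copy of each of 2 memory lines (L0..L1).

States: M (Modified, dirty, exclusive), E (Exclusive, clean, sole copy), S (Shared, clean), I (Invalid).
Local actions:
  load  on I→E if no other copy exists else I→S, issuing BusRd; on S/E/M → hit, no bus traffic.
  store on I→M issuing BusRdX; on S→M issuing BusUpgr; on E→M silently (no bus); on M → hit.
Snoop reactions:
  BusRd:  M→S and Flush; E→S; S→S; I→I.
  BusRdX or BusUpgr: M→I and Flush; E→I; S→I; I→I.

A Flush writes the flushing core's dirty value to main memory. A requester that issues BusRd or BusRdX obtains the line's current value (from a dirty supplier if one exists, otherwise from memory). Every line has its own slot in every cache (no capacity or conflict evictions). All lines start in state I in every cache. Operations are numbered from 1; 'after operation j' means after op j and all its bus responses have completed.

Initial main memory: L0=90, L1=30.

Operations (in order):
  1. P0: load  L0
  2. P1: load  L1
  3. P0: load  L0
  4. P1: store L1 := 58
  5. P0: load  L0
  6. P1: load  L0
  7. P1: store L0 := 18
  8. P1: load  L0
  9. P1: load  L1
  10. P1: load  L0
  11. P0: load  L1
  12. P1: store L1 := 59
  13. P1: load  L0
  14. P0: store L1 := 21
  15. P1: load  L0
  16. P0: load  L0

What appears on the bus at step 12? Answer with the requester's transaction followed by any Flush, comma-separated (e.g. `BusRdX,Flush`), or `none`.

step 1: P0: load  L0  ⟶  EI  (L0)  txn=BusRd  M[L0]=90
step 2: P1: load  L1  ⟶  IE  (L1)  txn=BusRd  M[L1]=30
step 3: P0: load  L0  ⟶  EI  (L0)  txn=∅  M[L0]=90
step 4: P1: store L1 := 58  ⟶  IM  (L1)  txn=∅  M[L1]=30
step 5: P0: load  L0  ⟶  EI  (L0)  txn=∅  M[L0]=90
step 6: P1: load  L0  ⟶  SS  (L0)  txn=BusRd  M[L0]=90
step 7: P1: store L0 := 18  ⟶  IM  (L0)  txn=BusUpgr  M[L0]=90
step 8: P1: load  L0  ⟶  IM  (L0)  txn=∅  M[L0]=90
step 9: P1: load  L1  ⟶  IM  (L1)  txn=∅  M[L1]=30
step 10: P1: load  L0  ⟶  IM  (L0)  txn=∅  M[L0]=90
step 11: P0: load  L1  ⟶  SS  (L1)  txn=BusRd+Flush  M[L1]=58
step 12: P1: store L1 := 59  ⟶  IM  (L1)  txn=BusUpgr  M[L1]=58
step 13: P1: load  L0  ⟶  IM  (L0)  txn=∅  M[L0]=90
step 14: P0: store L1 := 21  ⟶  MI  (L1)  txn=BusRdX+Flush  M[L1]=59
step 15: P1: load  L0  ⟶  IM  (L0)  txn=∅  M[L0]=90
step 16: P0: load  L0  ⟶  SS  (L0)  txn=BusRd+Flush  M[L0]=18

bus = BusUpgr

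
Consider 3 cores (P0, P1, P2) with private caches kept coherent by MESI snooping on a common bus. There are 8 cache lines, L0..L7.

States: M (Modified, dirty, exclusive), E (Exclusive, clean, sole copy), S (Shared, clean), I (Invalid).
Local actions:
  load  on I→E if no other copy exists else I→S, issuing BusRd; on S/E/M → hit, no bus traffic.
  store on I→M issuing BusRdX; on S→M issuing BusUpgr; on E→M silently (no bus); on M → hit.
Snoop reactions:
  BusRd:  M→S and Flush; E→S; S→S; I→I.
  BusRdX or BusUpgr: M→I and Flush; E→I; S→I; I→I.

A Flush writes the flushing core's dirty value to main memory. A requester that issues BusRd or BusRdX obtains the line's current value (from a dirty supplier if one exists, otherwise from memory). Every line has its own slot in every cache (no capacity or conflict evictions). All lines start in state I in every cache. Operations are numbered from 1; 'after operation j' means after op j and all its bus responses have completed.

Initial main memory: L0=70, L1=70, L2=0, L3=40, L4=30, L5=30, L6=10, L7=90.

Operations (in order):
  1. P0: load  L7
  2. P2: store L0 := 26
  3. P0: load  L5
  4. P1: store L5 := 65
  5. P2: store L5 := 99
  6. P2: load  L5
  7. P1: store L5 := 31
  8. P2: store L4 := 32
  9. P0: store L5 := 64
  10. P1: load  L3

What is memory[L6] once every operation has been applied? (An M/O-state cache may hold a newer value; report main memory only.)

memory[L6] = 10

1. P0: load  L7  bus=[BusRd]  L7: P0=E P1=I P2=I  mem[L7]=90
2. P2: store L0 := 26  bus=[BusRdX]  L0: P0=I P1=I P2=M  mem[L0]=70
3. P0: load  L5  bus=[BusRd]  L5: P0=E P1=I P2=I  mem[L5]=30
4. P1: store L5 := 65  bus=[BusRdX]  L5: P0=I P1=M P2=I  mem[L5]=30
5. P2: store L5 := 99  bus=[BusRdX,Flush]  L5: P0=I P1=I P2=M  mem[L5]=65
6. P2: load  L5  bus=[-]  L5: P0=I P1=I P2=M  mem[L5]=65
7. P1: store L5 := 31  bus=[BusRdX,Flush]  L5: P0=I P1=M P2=I  mem[L5]=99
8. P2: store L4 := 32  bus=[BusRdX]  L4: P0=I P1=I P2=M  mem[L4]=30
9. P0: store L5 := 64  bus=[BusRdX,Flush]  L5: P0=M P1=I P2=I  mem[L5]=31
10. P1: load  L3  bus=[BusRd]  L3: P0=I P1=E P2=I  mem[L3]=40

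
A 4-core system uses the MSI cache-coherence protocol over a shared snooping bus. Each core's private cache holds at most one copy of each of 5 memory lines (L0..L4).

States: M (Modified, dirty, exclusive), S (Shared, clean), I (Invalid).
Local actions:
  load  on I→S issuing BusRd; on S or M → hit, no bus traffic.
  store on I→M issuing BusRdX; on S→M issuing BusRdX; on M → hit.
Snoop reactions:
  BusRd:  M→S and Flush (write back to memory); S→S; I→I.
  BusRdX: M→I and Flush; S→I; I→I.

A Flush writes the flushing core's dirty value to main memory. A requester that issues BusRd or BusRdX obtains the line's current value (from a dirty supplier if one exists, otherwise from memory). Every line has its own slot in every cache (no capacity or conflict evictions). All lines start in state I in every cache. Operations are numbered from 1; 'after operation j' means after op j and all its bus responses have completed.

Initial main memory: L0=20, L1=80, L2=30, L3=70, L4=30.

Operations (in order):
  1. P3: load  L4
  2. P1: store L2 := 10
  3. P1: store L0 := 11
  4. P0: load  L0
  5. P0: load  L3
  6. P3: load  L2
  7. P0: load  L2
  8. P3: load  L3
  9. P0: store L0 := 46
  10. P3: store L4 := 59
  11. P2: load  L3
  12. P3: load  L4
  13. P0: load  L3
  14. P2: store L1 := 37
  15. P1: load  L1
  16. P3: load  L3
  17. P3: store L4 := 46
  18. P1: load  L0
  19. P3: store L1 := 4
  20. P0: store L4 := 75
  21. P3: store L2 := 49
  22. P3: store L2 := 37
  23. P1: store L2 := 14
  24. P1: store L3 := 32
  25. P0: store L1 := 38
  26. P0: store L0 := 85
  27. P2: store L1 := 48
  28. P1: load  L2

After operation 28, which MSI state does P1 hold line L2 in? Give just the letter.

step 1: P3: load  L4  ⟶  IIIS  (L4)  txn=BusRd  M[L4]=30
step 2: P1: store L2 := 10  ⟶  IMII  (L2)  txn=BusRdX  M[L2]=30
step 3: P1: store L0 := 11  ⟶  IMII  (L0)  txn=BusRdX  M[L0]=20
step 4: P0: load  L0  ⟶  SSII  (L0)  txn=BusRd+Flush  M[L0]=11
step 5: P0: load  L3  ⟶  SIII  (L3)  txn=BusRd  M[L3]=70
step 6: P3: load  L2  ⟶  ISIS  (L2)  txn=BusRd+Flush  M[L2]=10
step 7: P0: load  L2  ⟶  SSIS  (L2)  txn=BusRd  M[L2]=10
step 8: P3: load  L3  ⟶  SIIS  (L3)  txn=BusRd  M[L3]=70
step 9: P0: store L0 := 46  ⟶  MIII  (L0)  txn=BusRdX  M[L0]=11
step 10: P3: store L4 := 59  ⟶  IIIM  (L4)  txn=BusRdX  M[L4]=30
step 11: P2: load  L3  ⟶  SISS  (L3)  txn=BusRd  M[L3]=70
step 12: P3: load  L4  ⟶  IIIM  (L4)  txn=∅  M[L4]=30
step 13: P0: load  L3  ⟶  SISS  (L3)  txn=∅  M[L3]=70
step 14: P2: store L1 := 37  ⟶  IIMI  (L1)  txn=BusRdX  M[L1]=80
step 15: P1: load  L1  ⟶  ISSI  (L1)  txn=BusRd+Flush  M[L1]=37
step 16: P3: load  L3  ⟶  SISS  (L3)  txn=∅  M[L3]=70
step 17: P3: store L4 := 46  ⟶  IIIM  (L4)  txn=∅  M[L4]=30
step 18: P1: load  L0  ⟶  SSII  (L0)  txn=BusRd+Flush  M[L0]=46
step 19: P3: store L1 := 4  ⟶  IIIM  (L1)  txn=BusRdX  M[L1]=37
step 20: P0: store L4 := 75  ⟶  MIII  (L4)  txn=BusRdX+Flush  M[L4]=46
step 21: P3: store L2 := 49  ⟶  IIIM  (L2)  txn=BusRdX  M[L2]=10
step 22: P3: store L2 := 37  ⟶  IIIM  (L2)  txn=∅  M[L2]=10
step 23: P1: store L2 := 14  ⟶  IMII  (L2)  txn=BusRdX+Flush  M[L2]=37
step 24: P1: store L3 := 32  ⟶  IMII  (L3)  txn=BusRdX  M[L3]=70
step 25: P0: store L1 := 38  ⟶  MIII  (L1)  txn=BusRdX+Flush  M[L1]=4
step 26: P0: store L0 := 85  ⟶  MIII  (L0)  txn=BusRdX  M[L0]=46
step 27: P2: store L1 := 48  ⟶  IIMI  (L1)  txn=BusRdX+Flush  M[L1]=38
step 28: P1: load  L2  ⟶  IMII  (L2)  txn=∅  M[L2]=37

state = M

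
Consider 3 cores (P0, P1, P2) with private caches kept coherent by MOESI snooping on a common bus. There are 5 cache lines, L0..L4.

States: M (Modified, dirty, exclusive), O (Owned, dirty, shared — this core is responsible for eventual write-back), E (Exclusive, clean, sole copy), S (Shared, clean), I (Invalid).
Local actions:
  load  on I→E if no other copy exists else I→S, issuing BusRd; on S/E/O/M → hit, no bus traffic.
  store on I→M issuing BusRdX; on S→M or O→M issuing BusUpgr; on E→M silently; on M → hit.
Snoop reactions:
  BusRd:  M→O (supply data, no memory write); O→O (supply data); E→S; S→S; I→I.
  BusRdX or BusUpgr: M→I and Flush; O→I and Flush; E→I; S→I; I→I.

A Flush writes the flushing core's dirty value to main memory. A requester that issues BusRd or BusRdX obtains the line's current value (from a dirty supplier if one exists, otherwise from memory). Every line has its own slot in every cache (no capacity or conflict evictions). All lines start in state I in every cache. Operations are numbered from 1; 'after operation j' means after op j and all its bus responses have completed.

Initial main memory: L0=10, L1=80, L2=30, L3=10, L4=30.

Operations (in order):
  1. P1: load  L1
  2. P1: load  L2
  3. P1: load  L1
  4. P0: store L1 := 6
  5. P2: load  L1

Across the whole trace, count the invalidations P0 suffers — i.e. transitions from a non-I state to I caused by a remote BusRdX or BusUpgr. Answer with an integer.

invalidations = 0

step 1: P1: load  L1  ⟶  IEI  (L1)  txn=BusRd  M[L1]=80
step 2: P1: load  L2  ⟶  IEI  (L2)  txn=BusRd  M[L2]=30
step 3: P1: load  L1  ⟶  IEI  (L1)  txn=∅  M[L1]=80
step 4: P0: store L1 := 6  ⟶  MII  (L1)  txn=BusRdX  M[L1]=80
step 5: P2: load  L1  ⟶  OIS  (L1)  txn=BusRd  M[L1]=80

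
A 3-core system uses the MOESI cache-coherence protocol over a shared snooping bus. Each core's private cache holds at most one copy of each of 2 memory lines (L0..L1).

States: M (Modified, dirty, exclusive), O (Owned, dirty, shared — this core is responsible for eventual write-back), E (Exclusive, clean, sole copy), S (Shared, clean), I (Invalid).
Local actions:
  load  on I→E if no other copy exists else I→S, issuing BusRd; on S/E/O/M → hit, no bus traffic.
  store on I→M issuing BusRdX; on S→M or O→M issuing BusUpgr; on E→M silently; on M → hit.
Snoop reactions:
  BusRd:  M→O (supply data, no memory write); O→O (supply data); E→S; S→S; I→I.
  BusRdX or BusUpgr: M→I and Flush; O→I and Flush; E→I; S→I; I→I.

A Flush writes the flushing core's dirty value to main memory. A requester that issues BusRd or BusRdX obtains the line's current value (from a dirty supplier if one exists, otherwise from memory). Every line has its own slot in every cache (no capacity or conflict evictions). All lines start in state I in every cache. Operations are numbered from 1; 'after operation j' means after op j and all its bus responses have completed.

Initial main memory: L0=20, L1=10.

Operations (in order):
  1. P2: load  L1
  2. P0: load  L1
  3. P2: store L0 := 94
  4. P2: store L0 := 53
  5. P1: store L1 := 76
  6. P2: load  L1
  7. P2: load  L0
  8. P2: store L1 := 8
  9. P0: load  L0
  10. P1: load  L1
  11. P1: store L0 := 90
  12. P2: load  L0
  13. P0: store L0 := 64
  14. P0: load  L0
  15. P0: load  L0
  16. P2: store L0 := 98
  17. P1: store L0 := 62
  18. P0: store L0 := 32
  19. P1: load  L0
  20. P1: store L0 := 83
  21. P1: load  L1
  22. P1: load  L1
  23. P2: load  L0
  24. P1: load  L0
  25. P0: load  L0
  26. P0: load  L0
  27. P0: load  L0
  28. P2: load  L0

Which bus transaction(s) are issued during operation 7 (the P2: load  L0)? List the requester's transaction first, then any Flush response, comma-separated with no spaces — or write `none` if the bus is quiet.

[1] P2: load  L1 | P0:I, P1:I, P2:E(10) | bus: BusRd
[2] P0: load  L1 | P0:S(10), P1:I, P2:S(10) | bus: BusRd
[3] P2: store L0 := 94 | P0:I, P1:I, P2:M(94) | bus: BusRdX
[4] P2: store L0 := 53 | P0:I, P1:I, P2:M(53) | bus: none
[5] P1: store L1 := 76 | P0:I, P1:M(76), P2:I | bus: BusRdX
[6] P2: load  L1 | P0:I, P1:O(76), P2:S(76) | bus: BusRd
[7] P2: load  L0 | P0:I, P1:I, P2:M(53) | bus: none
[8] P2: store L1 := 8 | P0:I, P1:I, P2:M(8) | bus: BusUpgr,Flush
[9] P0: load  L0 | P0:S(53), P1:I, P2:O(53) | bus: BusRd
[10] P1: load  L1 | P0:I, P1:S(8), P2:O(8) | bus: BusRd
[11] P1: store L0 := 90 | P0:I, P1:M(90), P2:I | bus: BusRdX,Flush
[12] P2: load  L0 | P0:I, P1:O(90), P2:S(90) | bus: BusRd
[13] P0: store L0 := 64 | P0:M(64), P1:I, P2:I | bus: BusRdX,Flush
[14] P0: load  L0 | P0:M(64), P1:I, P2:I | bus: none
[15] P0: load  L0 | P0:M(64), P1:I, P2:I | bus: none
[16] P2: store L0 := 98 | P0:I, P1:I, P2:M(98) | bus: BusRdX,Flush
[17] P1: store L0 := 62 | P0:I, P1:M(62), P2:I | bus: BusRdX,Flush
[18] P0: store L0 := 32 | P0:M(32), P1:I, P2:I | bus: BusRdX,Flush
[19] P1: load  L0 | P0:O(32), P1:S(32), P2:I | bus: BusRd
[20] P1: store L0 := 83 | P0:I, P1:M(83), P2:I | bus: BusUpgr,Flush
[21] P1: load  L1 | P0:I, P1:S(8), P2:O(8) | bus: none
[22] P1: load  L1 | P0:I, P1:S(8), P2:O(8) | bus: none
[23] P2: load  L0 | P0:I, P1:O(83), P2:S(83) | bus: BusRd
[24] P1: load  L0 | P0:I, P1:O(83), P2:S(83) | bus: none
[25] P0: load  L0 | P0:S(83), P1:O(83), P2:S(83) | bus: BusRd
[26] P0: load  L0 | P0:S(83), P1:O(83), P2:S(83) | bus: none
[27] P0: load  L0 | P0:S(83), P1:O(83), P2:S(83) | bus: none
[28] P2: load  L0 | P0:S(83), P1:O(83), P2:S(83) | bus: none

bus = none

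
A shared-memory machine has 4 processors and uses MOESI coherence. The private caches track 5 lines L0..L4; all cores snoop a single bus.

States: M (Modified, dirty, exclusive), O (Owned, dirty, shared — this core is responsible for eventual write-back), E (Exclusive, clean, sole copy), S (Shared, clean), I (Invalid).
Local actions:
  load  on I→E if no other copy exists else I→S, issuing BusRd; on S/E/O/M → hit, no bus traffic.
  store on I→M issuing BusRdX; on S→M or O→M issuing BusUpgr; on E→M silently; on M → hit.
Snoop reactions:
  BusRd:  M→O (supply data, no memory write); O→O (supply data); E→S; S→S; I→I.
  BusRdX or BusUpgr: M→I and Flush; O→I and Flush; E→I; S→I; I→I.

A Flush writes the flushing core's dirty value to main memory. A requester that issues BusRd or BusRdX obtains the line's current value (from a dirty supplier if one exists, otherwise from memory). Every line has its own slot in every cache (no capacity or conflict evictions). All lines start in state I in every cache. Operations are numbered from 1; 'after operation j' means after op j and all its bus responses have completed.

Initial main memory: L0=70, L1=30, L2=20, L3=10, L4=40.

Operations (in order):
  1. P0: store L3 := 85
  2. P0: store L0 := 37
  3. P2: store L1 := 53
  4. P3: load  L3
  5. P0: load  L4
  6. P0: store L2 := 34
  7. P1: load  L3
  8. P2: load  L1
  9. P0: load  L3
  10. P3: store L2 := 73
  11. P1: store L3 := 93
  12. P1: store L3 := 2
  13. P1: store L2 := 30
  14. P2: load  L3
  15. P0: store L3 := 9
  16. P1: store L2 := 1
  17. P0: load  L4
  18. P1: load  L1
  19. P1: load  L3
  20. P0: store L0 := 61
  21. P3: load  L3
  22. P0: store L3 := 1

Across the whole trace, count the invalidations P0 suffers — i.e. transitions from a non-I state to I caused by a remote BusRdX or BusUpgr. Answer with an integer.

invalidations = 2

  op1 P0: store L3 := 85 → M/I/I/I on L3; bus BusRdX; mem=10
  op2 P0: store L0 := 37 → M/I/I/I on L0; bus BusRdX; mem=70
  op3 P2: store L1 := 53 → I/I/M/I on L1; bus BusRdX; mem=30
  op4 P3: load  L3 → O/I/I/S on L3; bus BusRd; mem=10
  op5 P0: load  L4 → E/I/I/I on L4; bus BusRd; mem=40
  op6 P0: store L2 := 34 → M/I/I/I on L2; bus BusRdX; mem=20
  op7 P1: load  L3 → O/S/I/S on L3; bus BusRd; mem=10
  op8 P2: load  L1 → I/I/M/I on L1; bus (none); mem=30
  op9 P0: load  L3 → O/S/I/S on L3; bus (none); mem=10
  op10 P3: store L2 := 73 → I/I/I/M on L2; bus BusRdX Flush; mem=34
  op11 P1: store L3 := 93 → I/M/I/I on L3; bus BusUpgr Flush; mem=85
  op12 P1: store L3 := 2 → I/M/I/I on L3; bus (none); mem=85
  op13 P1: store L2 := 30 → I/M/I/I on L2; bus BusRdX Flush; mem=73
  op14 P2: load  L3 → I/O/S/I on L3; bus BusRd; mem=85
  op15 P0: store L3 := 9 → M/I/I/I on L3; bus BusRdX Flush; mem=2
  op16 P1: store L2 := 1 → I/M/I/I on L2; bus (none); mem=73
  op17 P0: load  L4 → E/I/I/I on L4; bus (none); mem=40
  op18 P1: load  L1 → I/S/O/I on L1; bus BusRd; mem=30
  op19 P1: load  L3 → O/S/I/I on L3; bus BusRd; mem=2
  op20 P0: store L0 := 61 → M/I/I/I on L0; bus (none); mem=70
  op21 P3: load  L3 → O/S/I/S on L3; bus BusRd; mem=2
  op22 P0: store L3 := 1 → M/I/I/I on L3; bus BusUpgr; mem=2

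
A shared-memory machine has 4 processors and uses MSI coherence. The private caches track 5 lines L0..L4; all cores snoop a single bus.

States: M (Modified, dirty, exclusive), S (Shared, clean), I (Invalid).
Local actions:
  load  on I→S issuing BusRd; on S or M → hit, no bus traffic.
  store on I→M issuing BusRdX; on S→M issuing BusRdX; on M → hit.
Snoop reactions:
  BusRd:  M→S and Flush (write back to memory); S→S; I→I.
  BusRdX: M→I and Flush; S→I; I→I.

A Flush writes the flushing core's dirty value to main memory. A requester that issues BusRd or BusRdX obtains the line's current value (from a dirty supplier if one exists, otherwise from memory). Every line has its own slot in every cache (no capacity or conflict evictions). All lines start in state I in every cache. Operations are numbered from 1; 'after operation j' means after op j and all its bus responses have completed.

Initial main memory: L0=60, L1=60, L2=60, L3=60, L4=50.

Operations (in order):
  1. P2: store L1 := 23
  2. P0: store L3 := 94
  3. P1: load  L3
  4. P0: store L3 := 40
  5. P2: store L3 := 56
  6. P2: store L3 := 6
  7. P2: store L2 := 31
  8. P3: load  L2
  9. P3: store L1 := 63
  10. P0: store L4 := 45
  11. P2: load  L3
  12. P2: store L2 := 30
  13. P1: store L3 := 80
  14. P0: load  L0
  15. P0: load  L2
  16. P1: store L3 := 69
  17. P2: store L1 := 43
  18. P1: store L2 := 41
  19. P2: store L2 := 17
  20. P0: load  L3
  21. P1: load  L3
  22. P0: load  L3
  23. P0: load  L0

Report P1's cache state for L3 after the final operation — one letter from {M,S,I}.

state = S

[1] P2: store L1 := 23 | P0:I, P1:I, P2:M(23), P3:I | bus: BusRdX
[2] P0: store L3 := 94 | P0:M(94), P1:I, P2:I, P3:I | bus: BusRdX
[3] P1: load  L3 | P0:S(94), P1:S(94), P2:I, P3:I | bus: BusRd,Flush
[4] P0: store L3 := 40 | P0:M(40), P1:I, P2:I, P3:I | bus: BusRdX
[5] P2: store L3 := 56 | P0:I, P1:I, P2:M(56), P3:I | bus: BusRdX,Flush
[6] P2: store L3 := 6 | P0:I, P1:I, P2:M(6), P3:I | bus: none
[7] P2: store L2 := 31 | P0:I, P1:I, P2:M(31), P3:I | bus: BusRdX
[8] P3: load  L2 | P0:I, P1:I, P2:S(31), P3:S(31) | bus: BusRd,Flush
[9] P3: store L1 := 63 | P0:I, P1:I, P2:I, P3:M(63) | bus: BusRdX,Flush
[10] P0: store L4 := 45 | P0:M(45), P1:I, P2:I, P3:I | bus: BusRdX
[11] P2: load  L3 | P0:I, P1:I, P2:M(6), P3:I | bus: none
[12] P2: store L2 := 30 | P0:I, P1:I, P2:M(30), P3:I | bus: BusRdX
[13] P1: store L3 := 80 | P0:I, P1:M(80), P2:I, P3:I | bus: BusRdX,Flush
[14] P0: load  L0 | P0:S(60), P1:I, P2:I, P3:I | bus: BusRd
[15] P0: load  L2 | P0:S(30), P1:I, P2:S(30), P3:I | bus: BusRd,Flush
[16] P1: store L3 := 69 | P0:I, P1:M(69), P2:I, P3:I | bus: none
[17] P2: store L1 := 43 | P0:I, P1:I, P2:M(43), P3:I | bus: BusRdX,Flush
[18] P1: store L2 := 41 | P0:I, P1:M(41), P2:I, P3:I | bus: BusRdX
[19] P2: store L2 := 17 | P0:I, P1:I, P2:M(17), P3:I | bus: BusRdX,Flush
[20] P0: load  L3 | P0:S(69), P1:S(69), P2:I, P3:I | bus: BusRd,Flush
[21] P1: load  L3 | P0:S(69), P1:S(69), P2:I, P3:I | bus: none
[22] P0: load  L3 | P0:S(69), P1:S(69), P2:I, P3:I | bus: none
[23] P0: load  L0 | P0:S(60), P1:I, P2:I, P3:I | bus: none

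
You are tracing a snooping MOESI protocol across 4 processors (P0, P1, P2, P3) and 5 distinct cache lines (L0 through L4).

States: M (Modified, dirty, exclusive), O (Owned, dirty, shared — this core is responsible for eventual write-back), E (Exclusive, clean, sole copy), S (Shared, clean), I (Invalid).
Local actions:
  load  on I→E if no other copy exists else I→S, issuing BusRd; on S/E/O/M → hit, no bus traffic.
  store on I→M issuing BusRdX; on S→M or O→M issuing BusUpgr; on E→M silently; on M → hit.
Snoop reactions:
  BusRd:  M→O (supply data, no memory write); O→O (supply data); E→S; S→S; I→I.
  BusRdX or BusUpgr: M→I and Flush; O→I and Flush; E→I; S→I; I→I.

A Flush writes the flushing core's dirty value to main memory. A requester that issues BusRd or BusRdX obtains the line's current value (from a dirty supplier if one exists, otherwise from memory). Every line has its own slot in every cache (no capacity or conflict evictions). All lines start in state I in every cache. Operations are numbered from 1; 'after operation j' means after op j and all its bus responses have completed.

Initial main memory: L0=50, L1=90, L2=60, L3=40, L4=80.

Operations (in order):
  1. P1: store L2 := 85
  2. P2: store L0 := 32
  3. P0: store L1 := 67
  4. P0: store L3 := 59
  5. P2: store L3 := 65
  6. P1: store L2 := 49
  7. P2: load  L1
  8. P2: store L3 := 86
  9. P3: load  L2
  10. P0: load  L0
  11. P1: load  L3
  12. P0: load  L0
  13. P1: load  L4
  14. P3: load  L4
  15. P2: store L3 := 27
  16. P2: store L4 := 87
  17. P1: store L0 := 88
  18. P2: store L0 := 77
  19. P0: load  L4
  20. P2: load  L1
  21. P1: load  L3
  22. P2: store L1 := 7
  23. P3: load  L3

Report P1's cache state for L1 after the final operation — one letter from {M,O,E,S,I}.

[1] P1: store L2 := 85 | P0:I, P1:M(85), P2:I, P3:I | bus: BusRdX
[2] P2: store L0 := 32 | P0:I, P1:I, P2:M(32), P3:I | bus: BusRdX
[3] P0: store L1 := 67 | P0:M(67), P1:I, P2:I, P3:I | bus: BusRdX
[4] P0: store L3 := 59 | P0:M(59), P1:I, P2:I, P3:I | bus: BusRdX
[5] P2: store L3 := 65 | P0:I, P1:I, P2:M(65), P3:I | bus: BusRdX,Flush
[6] P1: store L2 := 49 | P0:I, P1:M(49), P2:I, P3:I | bus: none
[7] P2: load  L1 | P0:O(67), P1:I, P2:S(67), P3:I | bus: BusRd
[8] P2: store L3 := 86 | P0:I, P1:I, P2:M(86), P3:I | bus: none
[9] P3: load  L2 | P0:I, P1:O(49), P2:I, P3:S(49) | bus: BusRd
[10] P0: load  L0 | P0:S(32), P1:I, P2:O(32), P3:I | bus: BusRd
[11] P1: load  L3 | P0:I, P1:S(86), P2:O(86), P3:I | bus: BusRd
[12] P0: load  L0 | P0:S(32), P1:I, P2:O(32), P3:I | bus: none
[13] P1: load  L4 | P0:I, P1:E(80), P2:I, P3:I | bus: BusRd
[14] P3: load  L4 | P0:I, P1:S(80), P2:I, P3:S(80) | bus: BusRd
[15] P2: store L3 := 27 | P0:I, P1:I, P2:M(27), P3:I | bus: BusUpgr
[16] P2: store L4 := 87 | P0:I, P1:I, P2:M(87), P3:I | bus: BusRdX
[17] P1: store L0 := 88 | P0:I, P1:M(88), P2:I, P3:I | bus: BusRdX,Flush
[18] P2: store L0 := 77 | P0:I, P1:I, P2:M(77), P3:I | bus: BusRdX,Flush
[19] P0: load  L4 | P0:S(87), P1:I, P2:O(87), P3:I | bus: BusRd
[20] P2: load  L1 | P0:O(67), P1:I, P2:S(67), P3:I | bus: none
[21] P1: load  L3 | P0:I, P1:S(27), P2:O(27), P3:I | bus: BusRd
[22] P2: store L1 := 7 | P0:I, P1:I, P2:M(7), P3:I | bus: BusUpgr,Flush
[23] P3: load  L3 | P0:I, P1:S(27), P2:O(27), P3:S(27) | bus: BusRd

state = I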